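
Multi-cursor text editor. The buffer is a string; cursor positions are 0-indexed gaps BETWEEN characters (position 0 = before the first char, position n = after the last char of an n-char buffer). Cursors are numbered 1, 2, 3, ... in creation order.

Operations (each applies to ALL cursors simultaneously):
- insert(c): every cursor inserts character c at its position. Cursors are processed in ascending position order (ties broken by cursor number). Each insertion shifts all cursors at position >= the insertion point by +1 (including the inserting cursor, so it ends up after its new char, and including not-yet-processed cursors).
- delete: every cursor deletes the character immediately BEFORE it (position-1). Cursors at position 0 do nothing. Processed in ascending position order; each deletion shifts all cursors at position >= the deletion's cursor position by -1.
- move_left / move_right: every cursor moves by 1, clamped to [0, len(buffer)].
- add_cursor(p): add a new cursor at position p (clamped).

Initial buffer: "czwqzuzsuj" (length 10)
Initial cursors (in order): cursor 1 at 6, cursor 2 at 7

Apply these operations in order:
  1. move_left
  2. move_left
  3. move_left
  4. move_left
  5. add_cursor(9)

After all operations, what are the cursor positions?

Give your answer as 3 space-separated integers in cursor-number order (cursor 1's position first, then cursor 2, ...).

Answer: 2 3 9

Derivation:
After op 1 (move_left): buffer="czwqzuzsuj" (len 10), cursors c1@5 c2@6, authorship ..........
After op 2 (move_left): buffer="czwqzuzsuj" (len 10), cursors c1@4 c2@5, authorship ..........
After op 3 (move_left): buffer="czwqzuzsuj" (len 10), cursors c1@3 c2@4, authorship ..........
After op 4 (move_left): buffer="czwqzuzsuj" (len 10), cursors c1@2 c2@3, authorship ..........
After op 5 (add_cursor(9)): buffer="czwqzuzsuj" (len 10), cursors c1@2 c2@3 c3@9, authorship ..........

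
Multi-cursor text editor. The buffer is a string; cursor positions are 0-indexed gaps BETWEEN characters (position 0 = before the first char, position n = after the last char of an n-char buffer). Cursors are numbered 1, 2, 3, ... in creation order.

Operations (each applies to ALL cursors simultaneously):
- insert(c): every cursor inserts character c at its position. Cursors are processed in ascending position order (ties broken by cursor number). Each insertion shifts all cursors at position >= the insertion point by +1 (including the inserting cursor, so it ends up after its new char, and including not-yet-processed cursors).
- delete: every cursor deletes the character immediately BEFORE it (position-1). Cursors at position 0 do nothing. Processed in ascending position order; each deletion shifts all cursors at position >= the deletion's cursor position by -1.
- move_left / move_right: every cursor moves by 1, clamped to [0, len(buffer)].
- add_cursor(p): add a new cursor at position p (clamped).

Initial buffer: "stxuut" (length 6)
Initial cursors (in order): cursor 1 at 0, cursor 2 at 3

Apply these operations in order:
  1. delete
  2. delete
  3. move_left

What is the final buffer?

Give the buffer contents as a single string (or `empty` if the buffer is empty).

Answer: suut

Derivation:
After op 1 (delete): buffer="stuut" (len 5), cursors c1@0 c2@2, authorship .....
After op 2 (delete): buffer="suut" (len 4), cursors c1@0 c2@1, authorship ....
After op 3 (move_left): buffer="suut" (len 4), cursors c1@0 c2@0, authorship ....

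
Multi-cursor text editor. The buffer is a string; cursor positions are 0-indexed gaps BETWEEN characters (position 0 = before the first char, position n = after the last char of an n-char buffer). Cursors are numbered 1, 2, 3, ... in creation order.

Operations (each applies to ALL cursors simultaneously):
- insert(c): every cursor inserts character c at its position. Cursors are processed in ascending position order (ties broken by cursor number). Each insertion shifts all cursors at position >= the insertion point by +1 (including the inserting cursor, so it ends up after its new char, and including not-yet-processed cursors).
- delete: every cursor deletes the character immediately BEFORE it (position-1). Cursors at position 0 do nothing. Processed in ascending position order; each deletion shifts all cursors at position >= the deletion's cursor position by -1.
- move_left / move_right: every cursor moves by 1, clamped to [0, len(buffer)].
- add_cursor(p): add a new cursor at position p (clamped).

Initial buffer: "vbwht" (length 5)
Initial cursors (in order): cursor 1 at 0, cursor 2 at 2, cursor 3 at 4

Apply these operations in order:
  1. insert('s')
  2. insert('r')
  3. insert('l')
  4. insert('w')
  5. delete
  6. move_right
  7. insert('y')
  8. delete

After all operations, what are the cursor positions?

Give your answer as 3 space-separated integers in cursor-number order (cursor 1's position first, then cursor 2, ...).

Answer: 4 9 14

Derivation:
After op 1 (insert('s')): buffer="svbswhst" (len 8), cursors c1@1 c2@4 c3@7, authorship 1..2..3.
After op 2 (insert('r')): buffer="srvbsrwhsrt" (len 11), cursors c1@2 c2@6 c3@10, authorship 11..22..33.
After op 3 (insert('l')): buffer="srlvbsrlwhsrlt" (len 14), cursors c1@3 c2@8 c3@13, authorship 111..222..333.
After op 4 (insert('w')): buffer="srlwvbsrlwwhsrlwt" (len 17), cursors c1@4 c2@10 c3@16, authorship 1111..2222..3333.
After op 5 (delete): buffer="srlvbsrlwhsrlt" (len 14), cursors c1@3 c2@8 c3@13, authorship 111..222..333.
After op 6 (move_right): buffer="srlvbsrlwhsrlt" (len 14), cursors c1@4 c2@9 c3@14, authorship 111..222..333.
After op 7 (insert('y')): buffer="srlvybsrlwyhsrlty" (len 17), cursors c1@5 c2@11 c3@17, authorship 111.1.222.2.333.3
After op 8 (delete): buffer="srlvbsrlwhsrlt" (len 14), cursors c1@4 c2@9 c3@14, authorship 111..222..333.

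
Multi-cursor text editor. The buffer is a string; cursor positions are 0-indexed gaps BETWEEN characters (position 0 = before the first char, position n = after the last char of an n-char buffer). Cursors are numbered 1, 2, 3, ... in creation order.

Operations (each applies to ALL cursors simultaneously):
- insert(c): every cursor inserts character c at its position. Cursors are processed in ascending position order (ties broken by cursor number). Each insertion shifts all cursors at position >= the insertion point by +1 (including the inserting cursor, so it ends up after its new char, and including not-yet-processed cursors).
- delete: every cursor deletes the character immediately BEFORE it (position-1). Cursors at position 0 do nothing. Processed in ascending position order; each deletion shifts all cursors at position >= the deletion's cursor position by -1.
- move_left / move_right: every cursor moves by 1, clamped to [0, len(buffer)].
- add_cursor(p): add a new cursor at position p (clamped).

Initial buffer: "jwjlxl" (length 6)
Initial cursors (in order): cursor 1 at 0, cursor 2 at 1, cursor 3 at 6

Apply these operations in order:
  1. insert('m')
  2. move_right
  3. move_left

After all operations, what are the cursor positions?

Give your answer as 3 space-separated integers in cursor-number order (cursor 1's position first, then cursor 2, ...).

After op 1 (insert('m')): buffer="mjmwjlxlm" (len 9), cursors c1@1 c2@3 c3@9, authorship 1.2.....3
After op 2 (move_right): buffer="mjmwjlxlm" (len 9), cursors c1@2 c2@4 c3@9, authorship 1.2.....3
After op 3 (move_left): buffer="mjmwjlxlm" (len 9), cursors c1@1 c2@3 c3@8, authorship 1.2.....3

Answer: 1 3 8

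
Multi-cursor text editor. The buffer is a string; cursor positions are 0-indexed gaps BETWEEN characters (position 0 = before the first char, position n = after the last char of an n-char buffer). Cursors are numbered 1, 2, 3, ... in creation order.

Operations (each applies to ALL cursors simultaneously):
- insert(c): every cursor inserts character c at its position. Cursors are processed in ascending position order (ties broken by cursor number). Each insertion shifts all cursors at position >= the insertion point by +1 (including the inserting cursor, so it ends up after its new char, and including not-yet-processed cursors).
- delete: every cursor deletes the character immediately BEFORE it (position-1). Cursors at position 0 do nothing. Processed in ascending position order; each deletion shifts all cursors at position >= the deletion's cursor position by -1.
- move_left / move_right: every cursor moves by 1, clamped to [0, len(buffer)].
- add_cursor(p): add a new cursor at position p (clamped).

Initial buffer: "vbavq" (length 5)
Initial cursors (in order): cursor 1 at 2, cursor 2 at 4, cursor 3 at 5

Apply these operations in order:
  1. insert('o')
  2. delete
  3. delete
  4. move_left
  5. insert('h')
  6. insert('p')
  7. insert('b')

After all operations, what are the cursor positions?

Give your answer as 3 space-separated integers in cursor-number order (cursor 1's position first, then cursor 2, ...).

Answer: 3 10 10

Derivation:
After op 1 (insert('o')): buffer="vboavoqo" (len 8), cursors c1@3 c2@6 c3@8, authorship ..1..2.3
After op 2 (delete): buffer="vbavq" (len 5), cursors c1@2 c2@4 c3@5, authorship .....
After op 3 (delete): buffer="va" (len 2), cursors c1@1 c2@2 c3@2, authorship ..
After op 4 (move_left): buffer="va" (len 2), cursors c1@0 c2@1 c3@1, authorship ..
After op 5 (insert('h')): buffer="hvhha" (len 5), cursors c1@1 c2@4 c3@4, authorship 1.23.
After op 6 (insert('p')): buffer="hpvhhppa" (len 8), cursors c1@2 c2@7 c3@7, authorship 11.2323.
After op 7 (insert('b')): buffer="hpbvhhppbba" (len 11), cursors c1@3 c2@10 c3@10, authorship 111.232323.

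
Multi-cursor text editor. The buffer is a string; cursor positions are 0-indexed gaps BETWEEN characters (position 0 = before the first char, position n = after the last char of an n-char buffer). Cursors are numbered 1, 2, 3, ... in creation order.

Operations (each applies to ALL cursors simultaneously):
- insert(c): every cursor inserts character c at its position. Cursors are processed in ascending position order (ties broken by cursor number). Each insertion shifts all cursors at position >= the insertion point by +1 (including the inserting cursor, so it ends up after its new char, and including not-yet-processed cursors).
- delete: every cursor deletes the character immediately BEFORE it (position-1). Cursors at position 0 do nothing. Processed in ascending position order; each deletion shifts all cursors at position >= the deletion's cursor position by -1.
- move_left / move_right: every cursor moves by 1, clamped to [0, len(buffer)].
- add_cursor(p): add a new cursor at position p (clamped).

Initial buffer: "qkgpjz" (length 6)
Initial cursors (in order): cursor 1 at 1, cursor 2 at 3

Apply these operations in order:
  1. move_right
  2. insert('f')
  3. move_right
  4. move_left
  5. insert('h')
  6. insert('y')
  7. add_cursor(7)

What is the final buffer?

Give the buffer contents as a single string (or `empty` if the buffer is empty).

Answer: qkfhygpfhyjz

Derivation:
After op 1 (move_right): buffer="qkgpjz" (len 6), cursors c1@2 c2@4, authorship ......
After op 2 (insert('f')): buffer="qkfgpfjz" (len 8), cursors c1@3 c2@6, authorship ..1..2..
After op 3 (move_right): buffer="qkfgpfjz" (len 8), cursors c1@4 c2@7, authorship ..1..2..
After op 4 (move_left): buffer="qkfgpfjz" (len 8), cursors c1@3 c2@6, authorship ..1..2..
After op 5 (insert('h')): buffer="qkfhgpfhjz" (len 10), cursors c1@4 c2@8, authorship ..11..22..
After op 6 (insert('y')): buffer="qkfhygpfhyjz" (len 12), cursors c1@5 c2@10, authorship ..111..222..
After op 7 (add_cursor(7)): buffer="qkfhygpfhyjz" (len 12), cursors c1@5 c3@7 c2@10, authorship ..111..222..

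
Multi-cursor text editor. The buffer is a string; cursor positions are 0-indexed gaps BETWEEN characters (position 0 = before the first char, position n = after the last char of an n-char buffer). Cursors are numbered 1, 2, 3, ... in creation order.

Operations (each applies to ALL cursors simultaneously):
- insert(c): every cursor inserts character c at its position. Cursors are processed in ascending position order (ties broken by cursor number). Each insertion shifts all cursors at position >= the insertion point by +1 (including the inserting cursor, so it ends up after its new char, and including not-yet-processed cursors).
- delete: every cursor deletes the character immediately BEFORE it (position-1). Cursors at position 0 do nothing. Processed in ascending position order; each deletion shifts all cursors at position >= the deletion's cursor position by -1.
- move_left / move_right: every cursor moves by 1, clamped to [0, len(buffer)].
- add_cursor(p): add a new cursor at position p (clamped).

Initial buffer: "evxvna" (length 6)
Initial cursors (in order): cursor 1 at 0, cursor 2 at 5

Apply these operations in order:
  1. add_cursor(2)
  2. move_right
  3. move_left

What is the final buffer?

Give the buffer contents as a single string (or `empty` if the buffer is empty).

After op 1 (add_cursor(2)): buffer="evxvna" (len 6), cursors c1@0 c3@2 c2@5, authorship ......
After op 2 (move_right): buffer="evxvna" (len 6), cursors c1@1 c3@3 c2@6, authorship ......
After op 3 (move_left): buffer="evxvna" (len 6), cursors c1@0 c3@2 c2@5, authorship ......

Answer: evxvna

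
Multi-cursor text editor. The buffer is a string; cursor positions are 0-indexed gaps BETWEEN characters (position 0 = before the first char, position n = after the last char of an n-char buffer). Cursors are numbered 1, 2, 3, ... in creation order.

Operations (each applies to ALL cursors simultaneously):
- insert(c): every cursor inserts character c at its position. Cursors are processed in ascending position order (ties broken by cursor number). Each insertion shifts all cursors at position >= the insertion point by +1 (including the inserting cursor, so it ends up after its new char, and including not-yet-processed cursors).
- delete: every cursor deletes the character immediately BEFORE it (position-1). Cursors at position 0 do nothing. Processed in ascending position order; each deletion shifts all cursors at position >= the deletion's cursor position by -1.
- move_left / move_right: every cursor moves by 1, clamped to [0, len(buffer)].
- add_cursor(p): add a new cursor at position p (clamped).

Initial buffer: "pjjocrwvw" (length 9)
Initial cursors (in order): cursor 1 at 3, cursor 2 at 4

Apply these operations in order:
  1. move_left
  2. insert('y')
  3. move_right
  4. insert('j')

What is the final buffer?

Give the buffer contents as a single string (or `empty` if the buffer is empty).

Answer: pjyjjyojcrwvw

Derivation:
After op 1 (move_left): buffer="pjjocrwvw" (len 9), cursors c1@2 c2@3, authorship .........
After op 2 (insert('y')): buffer="pjyjyocrwvw" (len 11), cursors c1@3 c2@5, authorship ..1.2......
After op 3 (move_right): buffer="pjyjyocrwvw" (len 11), cursors c1@4 c2@6, authorship ..1.2......
After op 4 (insert('j')): buffer="pjyjjyojcrwvw" (len 13), cursors c1@5 c2@8, authorship ..1.12.2.....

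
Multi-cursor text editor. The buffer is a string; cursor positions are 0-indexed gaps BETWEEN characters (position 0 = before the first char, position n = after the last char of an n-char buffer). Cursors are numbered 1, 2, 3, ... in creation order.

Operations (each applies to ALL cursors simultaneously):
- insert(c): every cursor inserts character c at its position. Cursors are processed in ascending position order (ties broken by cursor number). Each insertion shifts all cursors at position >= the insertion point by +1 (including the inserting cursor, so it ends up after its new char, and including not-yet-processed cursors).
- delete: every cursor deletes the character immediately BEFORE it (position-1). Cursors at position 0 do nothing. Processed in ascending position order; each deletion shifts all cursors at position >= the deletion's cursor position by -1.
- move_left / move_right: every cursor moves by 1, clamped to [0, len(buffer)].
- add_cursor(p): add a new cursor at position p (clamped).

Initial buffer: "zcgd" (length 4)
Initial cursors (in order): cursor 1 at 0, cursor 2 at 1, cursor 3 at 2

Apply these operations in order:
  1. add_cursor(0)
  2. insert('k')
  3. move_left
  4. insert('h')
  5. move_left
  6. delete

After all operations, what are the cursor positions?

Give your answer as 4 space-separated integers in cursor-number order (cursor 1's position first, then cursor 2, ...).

After op 1 (add_cursor(0)): buffer="zcgd" (len 4), cursors c1@0 c4@0 c2@1 c3@2, authorship ....
After op 2 (insert('k')): buffer="kkzkckgd" (len 8), cursors c1@2 c4@2 c2@4 c3@6, authorship 14.2.3..
After op 3 (move_left): buffer="kkzkckgd" (len 8), cursors c1@1 c4@1 c2@3 c3@5, authorship 14.2.3..
After op 4 (insert('h')): buffer="khhkzhkchkgd" (len 12), cursors c1@3 c4@3 c2@6 c3@9, authorship 1144.22.33..
After op 5 (move_left): buffer="khhkzhkchkgd" (len 12), cursors c1@2 c4@2 c2@5 c3@8, authorship 1144.22.33..
After op 6 (delete): buffer="hkhkhkgd" (len 8), cursors c1@0 c4@0 c2@2 c3@4, authorship 442233..

Answer: 0 2 4 0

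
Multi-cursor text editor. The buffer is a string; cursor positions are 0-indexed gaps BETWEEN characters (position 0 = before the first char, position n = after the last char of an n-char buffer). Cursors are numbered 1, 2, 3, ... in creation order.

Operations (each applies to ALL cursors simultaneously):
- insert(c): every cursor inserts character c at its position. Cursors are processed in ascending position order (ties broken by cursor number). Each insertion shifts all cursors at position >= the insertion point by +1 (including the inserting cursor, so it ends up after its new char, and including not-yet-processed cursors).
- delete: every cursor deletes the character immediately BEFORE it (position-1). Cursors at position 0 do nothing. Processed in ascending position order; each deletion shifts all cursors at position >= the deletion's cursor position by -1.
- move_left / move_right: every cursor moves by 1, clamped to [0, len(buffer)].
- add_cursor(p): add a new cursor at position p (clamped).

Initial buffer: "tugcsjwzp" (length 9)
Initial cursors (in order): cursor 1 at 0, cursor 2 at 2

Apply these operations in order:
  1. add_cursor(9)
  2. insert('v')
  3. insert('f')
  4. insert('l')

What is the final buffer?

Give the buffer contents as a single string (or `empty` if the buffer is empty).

Answer: vfltuvflgcsjwzpvfl

Derivation:
After op 1 (add_cursor(9)): buffer="tugcsjwzp" (len 9), cursors c1@0 c2@2 c3@9, authorship .........
After op 2 (insert('v')): buffer="vtuvgcsjwzpv" (len 12), cursors c1@1 c2@4 c3@12, authorship 1..2.......3
After op 3 (insert('f')): buffer="vftuvfgcsjwzpvf" (len 15), cursors c1@2 c2@6 c3@15, authorship 11..22.......33
After op 4 (insert('l')): buffer="vfltuvflgcsjwzpvfl" (len 18), cursors c1@3 c2@8 c3@18, authorship 111..222.......333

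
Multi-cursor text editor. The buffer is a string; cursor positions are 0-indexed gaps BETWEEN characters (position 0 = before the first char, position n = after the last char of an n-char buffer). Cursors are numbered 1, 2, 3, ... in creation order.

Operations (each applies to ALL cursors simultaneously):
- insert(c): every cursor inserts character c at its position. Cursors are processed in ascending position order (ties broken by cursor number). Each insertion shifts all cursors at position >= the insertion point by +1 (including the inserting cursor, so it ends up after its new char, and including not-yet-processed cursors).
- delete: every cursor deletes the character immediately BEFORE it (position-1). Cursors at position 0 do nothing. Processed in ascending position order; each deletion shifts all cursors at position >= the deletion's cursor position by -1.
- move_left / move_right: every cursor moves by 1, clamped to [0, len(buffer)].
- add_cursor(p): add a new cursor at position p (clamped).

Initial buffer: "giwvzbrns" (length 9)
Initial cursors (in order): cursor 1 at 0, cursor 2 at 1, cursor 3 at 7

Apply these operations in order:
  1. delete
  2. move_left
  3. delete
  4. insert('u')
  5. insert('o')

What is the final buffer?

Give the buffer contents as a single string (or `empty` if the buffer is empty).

Answer: uuooiwvuobns

Derivation:
After op 1 (delete): buffer="iwvzbns" (len 7), cursors c1@0 c2@0 c3@5, authorship .......
After op 2 (move_left): buffer="iwvzbns" (len 7), cursors c1@0 c2@0 c3@4, authorship .......
After op 3 (delete): buffer="iwvbns" (len 6), cursors c1@0 c2@0 c3@3, authorship ......
After op 4 (insert('u')): buffer="uuiwvubns" (len 9), cursors c1@2 c2@2 c3@6, authorship 12...3...
After op 5 (insert('o')): buffer="uuooiwvuobns" (len 12), cursors c1@4 c2@4 c3@9, authorship 1212...33...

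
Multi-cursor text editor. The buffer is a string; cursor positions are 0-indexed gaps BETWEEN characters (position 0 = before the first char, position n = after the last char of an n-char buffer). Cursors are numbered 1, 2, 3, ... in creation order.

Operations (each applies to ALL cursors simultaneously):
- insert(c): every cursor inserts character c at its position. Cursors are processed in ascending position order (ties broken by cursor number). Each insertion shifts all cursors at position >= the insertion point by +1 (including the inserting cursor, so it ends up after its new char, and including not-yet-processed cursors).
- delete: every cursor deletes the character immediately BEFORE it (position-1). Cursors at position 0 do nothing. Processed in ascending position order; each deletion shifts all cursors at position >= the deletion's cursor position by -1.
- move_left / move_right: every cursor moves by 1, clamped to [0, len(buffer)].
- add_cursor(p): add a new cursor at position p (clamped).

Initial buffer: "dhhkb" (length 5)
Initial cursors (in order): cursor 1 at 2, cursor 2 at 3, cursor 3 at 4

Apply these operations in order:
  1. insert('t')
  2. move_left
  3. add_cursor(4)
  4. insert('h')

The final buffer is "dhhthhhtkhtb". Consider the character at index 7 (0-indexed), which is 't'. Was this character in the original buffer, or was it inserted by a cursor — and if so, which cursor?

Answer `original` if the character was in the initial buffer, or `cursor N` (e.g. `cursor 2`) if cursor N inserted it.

After op 1 (insert('t')): buffer="dhthtktb" (len 8), cursors c1@3 c2@5 c3@7, authorship ..1.2.3.
After op 2 (move_left): buffer="dhthtktb" (len 8), cursors c1@2 c2@4 c3@6, authorship ..1.2.3.
After op 3 (add_cursor(4)): buffer="dhthtktb" (len 8), cursors c1@2 c2@4 c4@4 c3@6, authorship ..1.2.3.
After op 4 (insert('h')): buffer="dhhthhhtkhtb" (len 12), cursors c1@3 c2@7 c4@7 c3@10, authorship ..11.242.33.
Authorship (.=original, N=cursor N): . . 1 1 . 2 4 2 . 3 3 .
Index 7: author = 2

Answer: cursor 2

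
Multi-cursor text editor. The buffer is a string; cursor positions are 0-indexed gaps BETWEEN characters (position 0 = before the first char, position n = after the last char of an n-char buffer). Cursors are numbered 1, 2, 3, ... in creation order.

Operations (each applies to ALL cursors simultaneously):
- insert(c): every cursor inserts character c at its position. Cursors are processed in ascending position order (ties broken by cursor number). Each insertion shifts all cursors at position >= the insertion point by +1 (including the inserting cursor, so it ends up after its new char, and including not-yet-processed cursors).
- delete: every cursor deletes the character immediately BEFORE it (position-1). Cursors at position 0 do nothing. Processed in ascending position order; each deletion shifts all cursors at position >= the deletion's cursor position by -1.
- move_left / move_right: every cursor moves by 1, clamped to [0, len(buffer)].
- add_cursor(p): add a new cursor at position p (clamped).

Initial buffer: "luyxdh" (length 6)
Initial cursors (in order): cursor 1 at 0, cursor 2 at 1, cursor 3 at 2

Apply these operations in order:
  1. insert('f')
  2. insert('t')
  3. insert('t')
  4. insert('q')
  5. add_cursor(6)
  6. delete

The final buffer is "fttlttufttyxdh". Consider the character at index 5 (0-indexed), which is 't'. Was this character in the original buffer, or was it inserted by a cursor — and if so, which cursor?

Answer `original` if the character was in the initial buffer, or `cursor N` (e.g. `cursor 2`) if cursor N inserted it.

After op 1 (insert('f')): buffer="flfufyxdh" (len 9), cursors c1@1 c2@3 c3@5, authorship 1.2.3....
After op 2 (insert('t')): buffer="ftlftuftyxdh" (len 12), cursors c1@2 c2@5 c3@8, authorship 11.22.33....
After op 3 (insert('t')): buffer="fttlfttufttyxdh" (len 15), cursors c1@3 c2@7 c3@11, authorship 111.222.333....
After op 4 (insert('q')): buffer="fttqlfttqufttqyxdh" (len 18), cursors c1@4 c2@9 c3@14, authorship 1111.2222.3333....
After op 5 (add_cursor(6)): buffer="fttqlfttqufttqyxdh" (len 18), cursors c1@4 c4@6 c2@9 c3@14, authorship 1111.2222.3333....
After op 6 (delete): buffer="fttlttufttyxdh" (len 14), cursors c1@3 c4@4 c2@6 c3@10, authorship 111.22.333....
Authorship (.=original, N=cursor N): 1 1 1 . 2 2 . 3 3 3 . . . .
Index 5: author = 2

Answer: cursor 2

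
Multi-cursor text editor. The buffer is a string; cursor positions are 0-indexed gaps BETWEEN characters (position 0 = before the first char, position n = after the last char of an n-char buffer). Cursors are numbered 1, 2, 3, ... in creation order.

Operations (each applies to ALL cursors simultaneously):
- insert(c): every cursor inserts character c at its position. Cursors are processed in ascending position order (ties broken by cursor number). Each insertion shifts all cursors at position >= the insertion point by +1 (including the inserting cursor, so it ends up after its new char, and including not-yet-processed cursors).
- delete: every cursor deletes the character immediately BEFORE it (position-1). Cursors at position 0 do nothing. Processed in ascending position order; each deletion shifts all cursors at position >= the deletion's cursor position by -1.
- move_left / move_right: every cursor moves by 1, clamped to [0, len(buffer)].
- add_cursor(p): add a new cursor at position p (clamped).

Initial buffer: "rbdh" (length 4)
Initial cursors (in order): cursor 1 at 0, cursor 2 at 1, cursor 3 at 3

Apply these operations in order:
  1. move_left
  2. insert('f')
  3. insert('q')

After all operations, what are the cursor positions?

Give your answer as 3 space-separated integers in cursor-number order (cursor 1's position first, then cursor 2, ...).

Answer: 4 4 8

Derivation:
After op 1 (move_left): buffer="rbdh" (len 4), cursors c1@0 c2@0 c3@2, authorship ....
After op 2 (insert('f')): buffer="ffrbfdh" (len 7), cursors c1@2 c2@2 c3@5, authorship 12..3..
After op 3 (insert('q')): buffer="ffqqrbfqdh" (len 10), cursors c1@4 c2@4 c3@8, authorship 1212..33..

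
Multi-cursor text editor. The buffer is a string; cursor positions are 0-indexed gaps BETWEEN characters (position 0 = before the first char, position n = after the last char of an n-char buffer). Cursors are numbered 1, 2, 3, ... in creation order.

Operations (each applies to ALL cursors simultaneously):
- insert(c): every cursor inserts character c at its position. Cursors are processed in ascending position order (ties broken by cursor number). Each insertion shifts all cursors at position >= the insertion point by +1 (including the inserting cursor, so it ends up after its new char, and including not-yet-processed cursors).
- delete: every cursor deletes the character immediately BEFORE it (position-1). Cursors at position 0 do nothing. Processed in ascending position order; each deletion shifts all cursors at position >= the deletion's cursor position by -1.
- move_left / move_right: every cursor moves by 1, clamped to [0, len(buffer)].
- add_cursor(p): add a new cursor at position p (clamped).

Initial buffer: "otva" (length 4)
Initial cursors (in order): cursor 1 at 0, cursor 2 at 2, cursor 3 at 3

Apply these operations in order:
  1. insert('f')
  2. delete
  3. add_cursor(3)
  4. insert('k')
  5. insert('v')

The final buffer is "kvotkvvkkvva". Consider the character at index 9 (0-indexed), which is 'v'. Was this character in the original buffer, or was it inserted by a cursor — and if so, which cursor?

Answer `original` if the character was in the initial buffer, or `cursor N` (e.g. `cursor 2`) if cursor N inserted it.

Answer: cursor 3

Derivation:
After op 1 (insert('f')): buffer="fotfvfa" (len 7), cursors c1@1 c2@4 c3@6, authorship 1..2.3.
After op 2 (delete): buffer="otva" (len 4), cursors c1@0 c2@2 c3@3, authorship ....
After op 3 (add_cursor(3)): buffer="otva" (len 4), cursors c1@0 c2@2 c3@3 c4@3, authorship ....
After op 4 (insert('k')): buffer="kotkvkka" (len 8), cursors c1@1 c2@4 c3@7 c4@7, authorship 1..2.34.
After op 5 (insert('v')): buffer="kvotkvvkkvva" (len 12), cursors c1@2 c2@6 c3@11 c4@11, authorship 11..22.3434.
Authorship (.=original, N=cursor N): 1 1 . . 2 2 . 3 4 3 4 .
Index 9: author = 3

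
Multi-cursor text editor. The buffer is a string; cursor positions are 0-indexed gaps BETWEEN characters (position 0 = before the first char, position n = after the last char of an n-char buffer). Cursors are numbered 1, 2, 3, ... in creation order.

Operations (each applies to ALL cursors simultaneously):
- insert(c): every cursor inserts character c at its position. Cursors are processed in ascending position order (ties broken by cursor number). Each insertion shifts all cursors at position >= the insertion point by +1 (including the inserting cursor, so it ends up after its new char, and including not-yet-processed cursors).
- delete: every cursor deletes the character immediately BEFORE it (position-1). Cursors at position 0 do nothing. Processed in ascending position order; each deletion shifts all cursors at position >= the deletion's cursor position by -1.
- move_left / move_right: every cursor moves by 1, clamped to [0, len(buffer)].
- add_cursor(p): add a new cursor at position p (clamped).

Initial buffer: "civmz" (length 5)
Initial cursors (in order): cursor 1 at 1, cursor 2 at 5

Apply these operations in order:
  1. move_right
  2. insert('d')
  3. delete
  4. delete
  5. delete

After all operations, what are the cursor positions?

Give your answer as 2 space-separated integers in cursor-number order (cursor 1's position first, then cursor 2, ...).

After op 1 (move_right): buffer="civmz" (len 5), cursors c1@2 c2@5, authorship .....
After op 2 (insert('d')): buffer="cidvmzd" (len 7), cursors c1@3 c2@7, authorship ..1...2
After op 3 (delete): buffer="civmz" (len 5), cursors c1@2 c2@5, authorship .....
After op 4 (delete): buffer="cvm" (len 3), cursors c1@1 c2@3, authorship ...
After op 5 (delete): buffer="v" (len 1), cursors c1@0 c2@1, authorship .

Answer: 0 1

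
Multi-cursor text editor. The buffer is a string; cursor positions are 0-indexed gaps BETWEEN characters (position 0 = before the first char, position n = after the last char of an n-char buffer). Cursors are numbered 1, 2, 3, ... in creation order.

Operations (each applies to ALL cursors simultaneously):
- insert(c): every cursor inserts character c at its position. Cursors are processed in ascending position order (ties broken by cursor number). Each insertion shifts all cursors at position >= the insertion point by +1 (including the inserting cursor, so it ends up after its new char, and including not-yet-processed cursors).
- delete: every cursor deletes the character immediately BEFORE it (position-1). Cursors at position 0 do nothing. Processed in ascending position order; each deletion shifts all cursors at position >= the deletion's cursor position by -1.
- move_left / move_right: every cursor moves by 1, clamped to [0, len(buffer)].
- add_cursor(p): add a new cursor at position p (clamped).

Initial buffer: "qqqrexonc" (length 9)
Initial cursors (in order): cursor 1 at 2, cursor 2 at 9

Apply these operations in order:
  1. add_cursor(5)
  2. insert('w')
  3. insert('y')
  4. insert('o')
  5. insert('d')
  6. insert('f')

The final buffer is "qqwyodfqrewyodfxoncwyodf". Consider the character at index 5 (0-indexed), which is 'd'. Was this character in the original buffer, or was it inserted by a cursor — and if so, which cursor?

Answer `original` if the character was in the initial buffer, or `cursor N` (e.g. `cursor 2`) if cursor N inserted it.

After op 1 (add_cursor(5)): buffer="qqqrexonc" (len 9), cursors c1@2 c3@5 c2@9, authorship .........
After op 2 (insert('w')): buffer="qqwqrewxoncw" (len 12), cursors c1@3 c3@7 c2@12, authorship ..1...3....2
After op 3 (insert('y')): buffer="qqwyqrewyxoncwy" (len 15), cursors c1@4 c3@9 c2@15, authorship ..11...33....22
After op 4 (insert('o')): buffer="qqwyoqrewyoxoncwyo" (len 18), cursors c1@5 c3@11 c2@18, authorship ..111...333....222
After op 5 (insert('d')): buffer="qqwyodqrewyodxoncwyod" (len 21), cursors c1@6 c3@13 c2@21, authorship ..1111...3333....2222
After op 6 (insert('f')): buffer="qqwyodfqrewyodfxoncwyodf" (len 24), cursors c1@7 c3@15 c2@24, authorship ..11111...33333....22222
Authorship (.=original, N=cursor N): . . 1 1 1 1 1 . . . 3 3 3 3 3 . . . . 2 2 2 2 2
Index 5: author = 1

Answer: cursor 1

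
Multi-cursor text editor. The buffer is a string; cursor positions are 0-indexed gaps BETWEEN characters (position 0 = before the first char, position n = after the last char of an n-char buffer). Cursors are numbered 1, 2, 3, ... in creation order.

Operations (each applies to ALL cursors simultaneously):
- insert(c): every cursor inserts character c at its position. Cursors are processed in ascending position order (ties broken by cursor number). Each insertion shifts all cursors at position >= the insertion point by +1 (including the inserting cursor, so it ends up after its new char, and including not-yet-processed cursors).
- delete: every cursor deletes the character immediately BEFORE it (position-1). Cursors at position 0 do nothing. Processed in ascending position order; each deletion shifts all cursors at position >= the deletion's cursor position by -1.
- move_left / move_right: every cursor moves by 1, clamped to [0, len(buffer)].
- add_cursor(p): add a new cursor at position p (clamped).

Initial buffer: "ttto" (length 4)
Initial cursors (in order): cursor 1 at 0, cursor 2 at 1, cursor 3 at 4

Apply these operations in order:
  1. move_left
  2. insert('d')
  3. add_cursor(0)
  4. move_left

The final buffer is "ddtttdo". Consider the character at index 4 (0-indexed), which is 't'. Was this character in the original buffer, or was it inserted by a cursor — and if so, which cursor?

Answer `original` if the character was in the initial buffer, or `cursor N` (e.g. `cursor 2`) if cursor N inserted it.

Answer: original

Derivation:
After op 1 (move_left): buffer="ttto" (len 4), cursors c1@0 c2@0 c3@3, authorship ....
After op 2 (insert('d')): buffer="ddtttdo" (len 7), cursors c1@2 c2@2 c3@6, authorship 12...3.
After op 3 (add_cursor(0)): buffer="ddtttdo" (len 7), cursors c4@0 c1@2 c2@2 c3@6, authorship 12...3.
After op 4 (move_left): buffer="ddtttdo" (len 7), cursors c4@0 c1@1 c2@1 c3@5, authorship 12...3.
Authorship (.=original, N=cursor N): 1 2 . . . 3 .
Index 4: author = original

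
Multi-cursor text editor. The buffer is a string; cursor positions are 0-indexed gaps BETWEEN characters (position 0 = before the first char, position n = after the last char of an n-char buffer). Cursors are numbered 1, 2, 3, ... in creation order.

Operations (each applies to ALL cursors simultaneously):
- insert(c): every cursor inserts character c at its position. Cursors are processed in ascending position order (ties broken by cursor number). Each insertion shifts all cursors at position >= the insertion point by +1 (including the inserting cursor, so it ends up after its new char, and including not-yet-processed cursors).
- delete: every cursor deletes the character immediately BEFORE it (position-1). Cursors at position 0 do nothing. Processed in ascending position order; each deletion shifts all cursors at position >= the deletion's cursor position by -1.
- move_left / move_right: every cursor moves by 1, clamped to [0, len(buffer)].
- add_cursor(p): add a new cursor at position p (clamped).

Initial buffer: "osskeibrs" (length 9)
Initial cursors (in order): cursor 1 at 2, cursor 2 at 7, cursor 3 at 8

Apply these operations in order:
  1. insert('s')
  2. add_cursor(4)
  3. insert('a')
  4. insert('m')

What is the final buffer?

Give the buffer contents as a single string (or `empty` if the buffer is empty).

After op 1 (insert('s')): buffer="ossskeibsrss" (len 12), cursors c1@3 c2@9 c3@11, authorship ..1.....2.3.
After op 2 (add_cursor(4)): buffer="ossskeibsrss" (len 12), cursors c1@3 c4@4 c2@9 c3@11, authorship ..1.....2.3.
After op 3 (insert('a')): buffer="ossasakeibsarsas" (len 16), cursors c1@4 c4@6 c2@12 c3@15, authorship ..11.4....22.33.
After op 4 (insert('m')): buffer="ossamsamkeibsamrsams" (len 20), cursors c1@5 c4@8 c2@15 c3@19, authorship ..111.44....222.333.

Answer: ossamsamkeibsamrsams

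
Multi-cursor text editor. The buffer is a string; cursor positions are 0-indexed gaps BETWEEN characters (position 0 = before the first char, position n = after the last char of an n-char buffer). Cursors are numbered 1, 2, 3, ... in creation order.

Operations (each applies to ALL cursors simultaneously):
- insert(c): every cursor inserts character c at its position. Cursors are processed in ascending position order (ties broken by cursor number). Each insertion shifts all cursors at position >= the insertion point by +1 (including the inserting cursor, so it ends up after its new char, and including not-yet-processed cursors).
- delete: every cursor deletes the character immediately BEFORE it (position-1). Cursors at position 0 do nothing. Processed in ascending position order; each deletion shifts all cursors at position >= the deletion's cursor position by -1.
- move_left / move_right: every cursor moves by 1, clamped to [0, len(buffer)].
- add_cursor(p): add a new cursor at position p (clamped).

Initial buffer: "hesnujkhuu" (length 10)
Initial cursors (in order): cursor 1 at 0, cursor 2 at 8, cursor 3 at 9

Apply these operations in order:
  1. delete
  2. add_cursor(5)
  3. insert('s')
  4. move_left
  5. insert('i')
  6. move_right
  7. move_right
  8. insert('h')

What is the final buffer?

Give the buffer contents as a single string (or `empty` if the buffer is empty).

Answer: ishhesnuisjhksiisuhh

Derivation:
After op 1 (delete): buffer="hesnujku" (len 8), cursors c1@0 c2@7 c3@7, authorship ........
After op 2 (add_cursor(5)): buffer="hesnujku" (len 8), cursors c1@0 c4@5 c2@7 c3@7, authorship ........
After op 3 (insert('s')): buffer="shesnusjkssu" (len 12), cursors c1@1 c4@7 c2@11 c3@11, authorship 1.....4..23.
After op 4 (move_left): buffer="shesnusjkssu" (len 12), cursors c1@0 c4@6 c2@10 c3@10, authorship 1.....4..23.
After op 5 (insert('i')): buffer="ishesnuisjksiisu" (len 16), cursors c1@1 c4@8 c2@14 c3@14, authorship 11.....44..2233.
After op 6 (move_right): buffer="ishesnuisjksiisu" (len 16), cursors c1@2 c4@9 c2@15 c3@15, authorship 11.....44..2233.
After op 7 (move_right): buffer="ishesnuisjksiisu" (len 16), cursors c1@3 c4@10 c2@16 c3@16, authorship 11.....44..2233.
After op 8 (insert('h')): buffer="ishhesnuisjhksiisuhh" (len 20), cursors c1@4 c4@12 c2@20 c3@20, authorship 11.1....44.4.2233.23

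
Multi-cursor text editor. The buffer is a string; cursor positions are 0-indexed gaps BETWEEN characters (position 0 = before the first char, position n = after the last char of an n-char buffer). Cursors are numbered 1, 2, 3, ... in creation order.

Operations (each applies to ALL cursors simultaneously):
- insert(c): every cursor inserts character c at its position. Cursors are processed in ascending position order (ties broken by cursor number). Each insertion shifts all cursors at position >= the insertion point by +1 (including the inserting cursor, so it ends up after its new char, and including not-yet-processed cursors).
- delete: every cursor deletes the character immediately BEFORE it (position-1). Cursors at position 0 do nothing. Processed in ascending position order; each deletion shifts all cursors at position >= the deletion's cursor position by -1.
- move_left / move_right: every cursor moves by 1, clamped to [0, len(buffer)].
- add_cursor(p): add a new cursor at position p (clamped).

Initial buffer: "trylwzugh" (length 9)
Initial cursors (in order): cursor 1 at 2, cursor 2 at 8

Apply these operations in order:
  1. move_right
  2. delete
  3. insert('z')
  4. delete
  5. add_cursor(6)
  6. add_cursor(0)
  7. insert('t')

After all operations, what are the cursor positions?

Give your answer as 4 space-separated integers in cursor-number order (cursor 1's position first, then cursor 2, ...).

After op 1 (move_right): buffer="trylwzugh" (len 9), cursors c1@3 c2@9, authorship .........
After op 2 (delete): buffer="trlwzug" (len 7), cursors c1@2 c2@7, authorship .......
After op 3 (insert('z')): buffer="trzlwzugz" (len 9), cursors c1@3 c2@9, authorship ..1.....2
After op 4 (delete): buffer="trlwzug" (len 7), cursors c1@2 c2@7, authorship .......
After op 5 (add_cursor(6)): buffer="trlwzug" (len 7), cursors c1@2 c3@6 c2@7, authorship .......
After op 6 (add_cursor(0)): buffer="trlwzug" (len 7), cursors c4@0 c1@2 c3@6 c2@7, authorship .......
After op 7 (insert('t')): buffer="ttrtlwzutgt" (len 11), cursors c4@1 c1@4 c3@9 c2@11, authorship 4..1....3.2

Answer: 4 11 9 1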